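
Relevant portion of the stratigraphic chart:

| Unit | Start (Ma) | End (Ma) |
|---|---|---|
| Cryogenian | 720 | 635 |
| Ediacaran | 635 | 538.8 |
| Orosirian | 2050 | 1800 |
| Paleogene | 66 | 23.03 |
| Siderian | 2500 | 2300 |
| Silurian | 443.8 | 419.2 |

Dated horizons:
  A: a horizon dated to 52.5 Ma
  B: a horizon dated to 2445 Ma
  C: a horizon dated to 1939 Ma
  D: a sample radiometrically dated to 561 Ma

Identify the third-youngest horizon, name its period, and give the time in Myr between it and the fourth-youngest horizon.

C, in the Orosirian; 506 million years to B

Sorted youngest-first by Ma: A (52.5), D (561), C (1939), B (2445).
The third youngest is C at 1939 Ma, which lies in 2050–1800 Ma: the Orosirian.
The fourth youngest is B at 2445 Ma; separation = |1939 − 2445| = 506 Myr.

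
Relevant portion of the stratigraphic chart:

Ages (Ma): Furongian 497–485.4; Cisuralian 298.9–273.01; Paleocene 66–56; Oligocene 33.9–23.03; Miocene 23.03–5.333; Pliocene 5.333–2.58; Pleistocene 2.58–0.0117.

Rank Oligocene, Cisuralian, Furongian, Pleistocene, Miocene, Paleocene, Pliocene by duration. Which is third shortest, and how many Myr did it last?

Paleocene, 10 million years

Durations: Oligocene 10.87; Cisuralian 25.89; Furongian 11.6; Pleistocene 2.5683; Miocene 17.697; Paleocene 10; Pliocene 2.753 Myr.
Sorted shortest-first: Pleistocene (2.5683), Pliocene (2.753), Paleocene (10), Oligocene (10.87), Furongian (11.6), Miocene (17.697), Cisuralian (25.89).
The third shortest is Paleocene at 10 Myr.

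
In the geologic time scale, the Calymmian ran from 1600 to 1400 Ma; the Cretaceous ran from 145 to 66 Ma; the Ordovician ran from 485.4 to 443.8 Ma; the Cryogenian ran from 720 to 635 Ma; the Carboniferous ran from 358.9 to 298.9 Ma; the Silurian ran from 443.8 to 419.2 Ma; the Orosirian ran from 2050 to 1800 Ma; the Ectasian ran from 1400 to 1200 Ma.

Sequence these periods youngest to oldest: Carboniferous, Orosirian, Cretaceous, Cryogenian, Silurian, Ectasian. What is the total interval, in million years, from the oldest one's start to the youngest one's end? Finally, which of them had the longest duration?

From the excerpt: Carboniferous 358.9–298.9; Orosirian 2050–1800; Cretaceous 145–66; Cryogenian 720–635; Silurian 443.8–419.2; Ectasian 1400–1200 (Ma).
Larger Ma is earlier, so the oldest is Orosirian and the youngest is Cretaceous; youngest to oldest: Cretaceous, Carboniferous, Silurian, Cryogenian, Ectasian, Orosirian.
Oldest start 2050 minus youngest end 66 gives 1984 Myr overall.
Individual lengths (start − end): Carboniferous 60; Ectasian 200; Cryogenian 85; Silurian 24.6; Cretaceous 79; Orosirian 250. The largest is Orosirian at 250 Myr.

Cretaceous, Carboniferous, Silurian, Cryogenian, Ectasian, Orosirian; total span 1984 Myr; longest is Orosirian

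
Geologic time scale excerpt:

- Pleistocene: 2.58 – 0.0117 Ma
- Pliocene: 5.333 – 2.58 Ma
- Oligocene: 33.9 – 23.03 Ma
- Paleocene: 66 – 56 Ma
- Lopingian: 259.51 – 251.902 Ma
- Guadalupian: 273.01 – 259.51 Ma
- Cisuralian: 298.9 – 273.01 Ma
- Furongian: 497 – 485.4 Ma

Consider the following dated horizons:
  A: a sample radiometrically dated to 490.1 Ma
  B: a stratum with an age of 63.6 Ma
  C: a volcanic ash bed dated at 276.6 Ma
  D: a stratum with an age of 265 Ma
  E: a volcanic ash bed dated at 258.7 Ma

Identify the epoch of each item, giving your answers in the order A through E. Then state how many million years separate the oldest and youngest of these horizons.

A: 490.1 Ma lies in 497–485.4 Ma, so Furongian.
B: 63.6 Ma lies in 66–56 Ma, so Paleocene.
C: 276.6 Ma lies in 298.9–273.01 Ma, so Cisuralian.
D: 265 Ma lies in 273.01–259.51 Ma, so Guadalupian.
E: 258.7 Ma lies in 259.51–251.902 Ma, so Lopingian.
Oldest = 490.1 Ma, youngest = 63.6 Ma → span 426.5 Myr.

A — Furongian; B — Paleocene; C — Cisuralian; D — Guadalupian; E — Lopingian; span 426.5 million years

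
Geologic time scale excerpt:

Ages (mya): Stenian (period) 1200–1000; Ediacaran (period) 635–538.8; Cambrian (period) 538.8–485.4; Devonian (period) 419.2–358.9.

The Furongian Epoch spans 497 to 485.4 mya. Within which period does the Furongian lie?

Cambrian

The Furongian (497–485.4 Ma) lies entirely within 538.8–485.4 Ma, the Cambrian Period.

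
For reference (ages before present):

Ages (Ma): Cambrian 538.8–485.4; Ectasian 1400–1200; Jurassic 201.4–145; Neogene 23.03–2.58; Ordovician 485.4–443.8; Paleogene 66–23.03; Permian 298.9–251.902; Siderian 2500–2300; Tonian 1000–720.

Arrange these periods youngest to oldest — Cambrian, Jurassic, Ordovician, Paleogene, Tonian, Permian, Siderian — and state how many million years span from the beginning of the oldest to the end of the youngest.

Paleogene → Jurassic → Permian → Ordovician → Cambrian → Tonian → Siderian; total span 2476.97 Myr

Start ages (Ma): Siderian 2500, Tonian 1000, Cambrian 538.8, Ordovician 485.4, Permian 298.9, Jurassic 201.4, Paleogene 66.
Ordered youngest to oldest: Paleogene, Jurassic, Permian, Ordovician, Cambrian, Tonian, Siderian.
Span = 2500 − 23.03 = 2476.97 Myr.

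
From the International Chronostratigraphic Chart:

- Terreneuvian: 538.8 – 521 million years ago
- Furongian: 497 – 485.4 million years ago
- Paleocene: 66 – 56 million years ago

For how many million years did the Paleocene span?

66 − 56 = 10 million years.

10 million years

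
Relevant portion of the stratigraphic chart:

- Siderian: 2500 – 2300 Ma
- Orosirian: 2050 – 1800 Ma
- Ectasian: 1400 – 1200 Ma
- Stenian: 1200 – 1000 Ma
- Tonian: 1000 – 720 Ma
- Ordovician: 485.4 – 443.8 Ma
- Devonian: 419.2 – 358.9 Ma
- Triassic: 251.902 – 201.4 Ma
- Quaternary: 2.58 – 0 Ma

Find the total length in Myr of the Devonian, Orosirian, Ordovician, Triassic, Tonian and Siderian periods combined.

Each duration: Devonian = 60.3; Orosirian = 250; Ordovician = 41.6; Triassic = 50.502; Tonian = 280; Siderian = 200.
Sum: 60.3 + 250 + 41.6 + 50.502 + 280 + 200 = 882.402 Myr.

882.402 million years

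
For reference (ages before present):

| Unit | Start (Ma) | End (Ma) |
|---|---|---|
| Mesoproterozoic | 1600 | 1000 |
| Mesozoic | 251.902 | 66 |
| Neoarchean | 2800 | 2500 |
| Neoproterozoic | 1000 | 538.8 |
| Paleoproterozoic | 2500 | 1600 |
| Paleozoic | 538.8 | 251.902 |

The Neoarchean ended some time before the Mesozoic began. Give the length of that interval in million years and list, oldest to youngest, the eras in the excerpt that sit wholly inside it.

2248.098 million years; Paleoproterozoic, Mesoproterozoic, Neoproterozoic, Paleozoic

The Neoarchean closes at 2500 Ma and the Mesozoic opens at 251.902 Ma, so the interval is 2500 − 251.902 = 2248.098 Myr.
An era fits inside if it starts at or after 2500 Ma and ends at or before 251.902 Ma; oldest first that gives Paleoproterozoic, Mesoproterozoic, Neoproterozoic, Paleozoic.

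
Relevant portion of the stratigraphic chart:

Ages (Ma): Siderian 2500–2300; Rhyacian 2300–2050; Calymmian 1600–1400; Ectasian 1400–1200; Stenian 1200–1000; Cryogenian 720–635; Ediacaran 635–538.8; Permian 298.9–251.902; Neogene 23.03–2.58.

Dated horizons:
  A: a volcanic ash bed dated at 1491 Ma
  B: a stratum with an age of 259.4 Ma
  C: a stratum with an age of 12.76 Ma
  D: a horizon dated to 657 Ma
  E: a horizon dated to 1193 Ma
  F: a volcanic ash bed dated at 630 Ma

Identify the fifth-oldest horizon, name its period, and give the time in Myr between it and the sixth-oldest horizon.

B, in the Permian; 246.64 million years to C

Sorted oldest-first by Ma: A (1491), E (1193), D (657), F (630), B (259.4), C (12.76).
The fifth oldest is B at 259.4 Ma, which lies in 298.9–251.902 Ma: the Permian.
The sixth oldest is C at 12.76 Ma; separation = |259.4 − 12.76| = 246.64 Myr.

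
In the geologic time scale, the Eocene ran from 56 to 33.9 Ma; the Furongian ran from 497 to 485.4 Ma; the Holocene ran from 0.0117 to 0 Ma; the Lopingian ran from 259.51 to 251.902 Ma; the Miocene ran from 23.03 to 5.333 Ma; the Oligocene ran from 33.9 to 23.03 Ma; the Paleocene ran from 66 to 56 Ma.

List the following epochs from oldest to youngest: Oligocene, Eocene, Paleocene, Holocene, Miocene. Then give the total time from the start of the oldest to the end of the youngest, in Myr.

Paleocene → Eocene → Oligocene → Miocene → Holocene; total span 66 Myr

Start ages (Ma): Paleocene 66, Eocene 56, Oligocene 33.9, Miocene 23.03, Holocene 0.0117.
Ordered oldest to youngest: Paleocene, Eocene, Oligocene, Miocene, Holocene.
Span = 66 − 0 = 66 Myr.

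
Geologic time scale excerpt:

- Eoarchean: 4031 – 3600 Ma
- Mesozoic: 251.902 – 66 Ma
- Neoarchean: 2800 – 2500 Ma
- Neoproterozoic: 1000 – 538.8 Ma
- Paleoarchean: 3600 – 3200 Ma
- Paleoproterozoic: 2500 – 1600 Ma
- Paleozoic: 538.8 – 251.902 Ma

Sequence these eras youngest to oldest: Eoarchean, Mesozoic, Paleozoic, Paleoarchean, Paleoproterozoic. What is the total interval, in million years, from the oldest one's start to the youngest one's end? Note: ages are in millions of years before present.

Mesozoic, Paleozoic, Paleoproterozoic, Paleoarchean, Eoarchean; total span 3965 Myr

Start ages (Ma): Eoarchean 4031, Paleoarchean 3600, Paleoproterozoic 2500, Paleozoic 538.8, Mesozoic 251.902.
Ordered youngest to oldest: Mesozoic, Paleozoic, Paleoproterozoic, Paleoarchean, Eoarchean.
Span = 4031 − 66 = 3965 Myr.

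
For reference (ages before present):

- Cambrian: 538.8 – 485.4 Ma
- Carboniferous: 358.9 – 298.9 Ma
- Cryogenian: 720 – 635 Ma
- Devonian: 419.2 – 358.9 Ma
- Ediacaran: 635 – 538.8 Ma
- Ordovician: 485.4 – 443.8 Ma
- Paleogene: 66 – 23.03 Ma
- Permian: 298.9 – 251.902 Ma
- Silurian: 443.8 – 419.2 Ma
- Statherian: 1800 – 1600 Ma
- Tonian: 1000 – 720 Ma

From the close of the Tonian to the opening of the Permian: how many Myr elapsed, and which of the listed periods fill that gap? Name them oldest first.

421.1 million years; Cryogenian, Ediacaran, Cambrian, Ordovician, Silurian, Devonian, Carboniferous

End of Tonian = 720 Ma; start of Permian = 298.9 Ma.
Gap = 720 − 298.9 = 421.1 Myr.
Periods wholly inside 720–298.9 Ma: Cryogenian (720–635), Ediacaran (635–538.8), Cambrian (538.8–485.4), Ordovician (485.4–443.8), Silurian (443.8–419.2), Devonian (419.2–358.9), Carboniferous (358.9–298.9).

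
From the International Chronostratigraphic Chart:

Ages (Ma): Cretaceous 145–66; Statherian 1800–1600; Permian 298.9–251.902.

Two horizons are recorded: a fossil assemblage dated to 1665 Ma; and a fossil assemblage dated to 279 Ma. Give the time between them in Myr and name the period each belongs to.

Elapsed time: 1665 − 279 = 1386 Myr.
1665 Ma lies within 1800–1600 Ma: Statherian.
279 Ma lies within 298.9–251.902 Ma: Permian.

1386 million years apart; the first in the Statherian, the second in the Permian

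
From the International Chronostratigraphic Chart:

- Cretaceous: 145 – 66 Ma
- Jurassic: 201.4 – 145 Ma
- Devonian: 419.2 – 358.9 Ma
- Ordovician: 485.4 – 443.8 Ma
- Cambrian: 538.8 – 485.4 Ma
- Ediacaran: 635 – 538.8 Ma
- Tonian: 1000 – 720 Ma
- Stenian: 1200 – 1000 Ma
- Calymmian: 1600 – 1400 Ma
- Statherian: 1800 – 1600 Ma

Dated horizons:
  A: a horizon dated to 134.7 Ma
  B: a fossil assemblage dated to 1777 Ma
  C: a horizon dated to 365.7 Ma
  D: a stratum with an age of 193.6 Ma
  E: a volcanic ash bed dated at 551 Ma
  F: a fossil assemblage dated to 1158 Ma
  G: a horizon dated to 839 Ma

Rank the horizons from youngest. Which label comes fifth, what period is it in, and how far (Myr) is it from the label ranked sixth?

Sorted youngest-first by Ma: A (134.7), D (193.6), C (365.7), E (551), G (839), F (1158), B (1777).
The fifth youngest is G at 839 Ma, which lies in 1000–720 Ma: the Tonian.
The sixth youngest is F at 1158 Ma; separation = |839 − 1158| = 319 Myr.

G, in the Tonian; 319 million years to F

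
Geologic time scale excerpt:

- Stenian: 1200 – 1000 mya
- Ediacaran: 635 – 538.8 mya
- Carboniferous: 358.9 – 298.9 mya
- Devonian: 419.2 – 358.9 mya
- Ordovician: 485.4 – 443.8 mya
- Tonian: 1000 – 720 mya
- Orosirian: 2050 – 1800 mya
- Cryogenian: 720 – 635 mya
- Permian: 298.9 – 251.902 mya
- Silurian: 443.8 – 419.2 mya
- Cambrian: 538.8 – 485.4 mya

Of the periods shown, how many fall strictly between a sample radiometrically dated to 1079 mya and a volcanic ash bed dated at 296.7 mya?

8

The older date is 1079 Ma and the younger is 296.7 Ma.
Periods with start < 1079 and end > 296.7 Ma: Tonian (1000–720), Cryogenian (720–635), Ediacaran (635–538.8), Cambrian (538.8–485.4), Ordovician (485.4–443.8), Silurian (443.8–419.2), Devonian (419.2–358.9), Carboniferous (358.9–298.9).
That is 8 complete periods.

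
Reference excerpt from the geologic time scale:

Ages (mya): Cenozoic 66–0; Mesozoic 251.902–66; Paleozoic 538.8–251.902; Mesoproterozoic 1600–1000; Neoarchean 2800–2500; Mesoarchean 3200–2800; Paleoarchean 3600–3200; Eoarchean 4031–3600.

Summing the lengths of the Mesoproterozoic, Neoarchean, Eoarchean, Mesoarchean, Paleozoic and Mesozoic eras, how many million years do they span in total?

Duration is start − end for each: (1600 − 1000) + (2800 − 2500) + (4031 − 3600) + (3200 − 2800) + (538.8 − 251.902) + (251.902 − 66).
That is 600 + 300 + 431 + 400 + 286.898 + 185.902, which totals 2203.8 million years.

2203.8 million years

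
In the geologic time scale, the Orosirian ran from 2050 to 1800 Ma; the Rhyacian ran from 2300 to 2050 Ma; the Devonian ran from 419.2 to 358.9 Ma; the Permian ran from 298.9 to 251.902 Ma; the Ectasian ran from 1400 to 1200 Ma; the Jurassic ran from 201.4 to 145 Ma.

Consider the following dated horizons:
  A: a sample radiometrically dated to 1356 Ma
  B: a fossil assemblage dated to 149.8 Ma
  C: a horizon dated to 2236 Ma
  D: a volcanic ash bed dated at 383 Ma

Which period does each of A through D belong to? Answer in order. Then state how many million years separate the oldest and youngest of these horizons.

Match each age against the start–end ranges in the excerpt: A = 1356 Ma → Ectasian (1400–1200); B = 149.8 Ma → Jurassic (201.4–145); C = 2236 Ma → Rhyacian (2300–2050); D = 383 Ma → Devonian (419.2–358.9).
The largest age is 2236 Ma and the smallest is 149.8 Ma; their difference is 2086.2 Myr.

A — Ectasian; B — Jurassic; C — Rhyacian; D — Devonian; span 2086.2 million years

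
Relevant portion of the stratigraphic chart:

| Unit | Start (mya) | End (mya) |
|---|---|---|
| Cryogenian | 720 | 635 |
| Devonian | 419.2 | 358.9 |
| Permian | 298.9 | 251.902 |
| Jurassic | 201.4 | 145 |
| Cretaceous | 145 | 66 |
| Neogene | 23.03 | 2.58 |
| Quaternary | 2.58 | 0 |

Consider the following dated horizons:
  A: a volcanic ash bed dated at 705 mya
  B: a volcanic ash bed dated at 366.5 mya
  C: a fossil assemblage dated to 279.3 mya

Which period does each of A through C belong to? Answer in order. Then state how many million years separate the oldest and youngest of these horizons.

A: 705 Ma lies in 720–635 Ma, so Cryogenian.
B: 366.5 Ma lies in 419.2–358.9 Ma, so Devonian.
C: 279.3 Ma lies in 298.9–251.902 Ma, so Permian.
Oldest = 705 Ma, youngest = 279.3 Ma → span 425.7 Myr.

A — Cryogenian; B — Devonian; C — Permian; span 425.7 million years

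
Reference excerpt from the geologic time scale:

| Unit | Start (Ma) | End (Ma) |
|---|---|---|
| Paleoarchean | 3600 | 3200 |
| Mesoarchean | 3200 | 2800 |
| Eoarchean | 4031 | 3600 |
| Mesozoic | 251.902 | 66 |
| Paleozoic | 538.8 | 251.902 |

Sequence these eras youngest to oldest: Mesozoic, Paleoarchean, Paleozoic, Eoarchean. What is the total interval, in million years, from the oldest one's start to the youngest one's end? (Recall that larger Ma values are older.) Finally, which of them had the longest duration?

From the excerpt: Mesozoic 251.902–66; Paleoarchean 3600–3200; Paleozoic 538.8–251.902; Eoarchean 4031–3600 (Ma).
Larger Ma is earlier, so the oldest is Eoarchean and the youngest is Mesozoic; youngest to oldest: Mesozoic, Paleozoic, Paleoarchean, Eoarchean.
Oldest start 4031 minus youngest end 66 gives 3965 Myr overall.
Individual lengths (start − end): Paleoarchean 400; Mesozoic 185.902; Paleozoic 286.898; Eoarchean 431. The largest is Eoarchean at 431 Myr.

Mesozoic, Paleozoic, Paleoarchean, Eoarchean; total span 3965 Myr; longest is Eoarchean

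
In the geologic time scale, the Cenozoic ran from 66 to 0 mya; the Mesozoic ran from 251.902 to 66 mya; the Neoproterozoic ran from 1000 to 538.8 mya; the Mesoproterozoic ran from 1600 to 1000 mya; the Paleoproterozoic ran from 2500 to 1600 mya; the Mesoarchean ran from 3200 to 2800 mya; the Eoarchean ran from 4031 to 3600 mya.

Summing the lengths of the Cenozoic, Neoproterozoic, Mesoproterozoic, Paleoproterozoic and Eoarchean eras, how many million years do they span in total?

2458.2 million years

Each duration: Cenozoic = 66; Neoproterozoic = 461.2; Mesoproterozoic = 600; Paleoproterozoic = 900; Eoarchean = 431.
Sum: 66 + 461.2 + 600 + 900 + 431 = 2458.2 Myr.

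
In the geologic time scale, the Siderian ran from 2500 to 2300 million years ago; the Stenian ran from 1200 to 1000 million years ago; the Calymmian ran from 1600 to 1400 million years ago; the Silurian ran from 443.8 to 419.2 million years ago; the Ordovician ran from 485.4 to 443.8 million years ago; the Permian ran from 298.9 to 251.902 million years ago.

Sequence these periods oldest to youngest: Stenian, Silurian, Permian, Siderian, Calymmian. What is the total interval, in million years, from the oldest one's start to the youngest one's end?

Siderian → Calymmian → Stenian → Silurian → Permian; total span 2248.098 Myr

Start ages (Ma): Siderian 2500, Calymmian 1600, Stenian 1200, Silurian 443.8, Permian 298.9.
Ordered oldest to youngest: Siderian, Calymmian, Stenian, Silurian, Permian.
Span = 2500 − 251.902 = 2248.098 Myr.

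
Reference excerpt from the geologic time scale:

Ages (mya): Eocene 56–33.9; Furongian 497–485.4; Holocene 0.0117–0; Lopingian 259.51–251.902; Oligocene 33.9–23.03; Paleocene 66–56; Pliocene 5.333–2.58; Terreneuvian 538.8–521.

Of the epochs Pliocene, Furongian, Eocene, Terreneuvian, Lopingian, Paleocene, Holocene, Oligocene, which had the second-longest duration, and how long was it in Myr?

Terreneuvian, 17.8 million years

Durations: Pliocene 2.753; Furongian 11.6; Eocene 22.1; Terreneuvian 17.8; Lopingian 7.608; Paleocene 10; Holocene 0.0117; Oligocene 10.87 Myr.
Sorted longest-first: Eocene (22.1), Terreneuvian (17.8), Furongian (11.6), Oligocene (10.87), Paleocene (10), Lopingian (7.608), Pliocene (2.753), Holocene (0.0117).
The second longest is Terreneuvian at 17.8 Myr.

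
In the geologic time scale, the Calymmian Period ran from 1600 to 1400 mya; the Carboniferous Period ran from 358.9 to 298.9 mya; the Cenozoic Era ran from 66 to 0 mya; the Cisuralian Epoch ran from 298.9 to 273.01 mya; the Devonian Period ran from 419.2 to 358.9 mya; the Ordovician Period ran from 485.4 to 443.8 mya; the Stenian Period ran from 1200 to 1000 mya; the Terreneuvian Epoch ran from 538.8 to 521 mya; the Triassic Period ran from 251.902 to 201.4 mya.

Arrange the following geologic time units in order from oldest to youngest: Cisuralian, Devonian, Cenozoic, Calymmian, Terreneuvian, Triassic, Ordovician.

Calymmian, then Terreneuvian, then Ordovician, then Devonian, then Cisuralian, then Triassic, then Cenozoic

The oldest of these is Calymmian (starts 1600 Ma) and the youngest is Cenozoic (ends 0 Ma).
In between, by decreasing start age: Terreneuvian (538.8), Ordovician (485.4), Devonian (419.2), Cisuralian (298.9), Triassic (251.902).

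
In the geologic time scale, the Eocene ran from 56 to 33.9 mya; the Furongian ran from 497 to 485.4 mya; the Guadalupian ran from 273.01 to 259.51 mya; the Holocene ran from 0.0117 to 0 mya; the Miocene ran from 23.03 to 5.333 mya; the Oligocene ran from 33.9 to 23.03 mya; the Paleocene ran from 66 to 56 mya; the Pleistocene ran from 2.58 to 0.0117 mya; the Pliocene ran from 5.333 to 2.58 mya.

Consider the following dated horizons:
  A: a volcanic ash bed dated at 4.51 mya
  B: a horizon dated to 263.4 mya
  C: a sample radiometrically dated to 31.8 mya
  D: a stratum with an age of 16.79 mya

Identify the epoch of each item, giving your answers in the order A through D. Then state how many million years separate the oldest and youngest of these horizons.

A — Pliocene; B — Guadalupian; C — Oligocene; D — Miocene; span 258.89 million years

Match each age against the start–end ranges in the excerpt: A = 4.51 Ma → Pliocene (5.333–2.58); B = 263.4 Ma → Guadalupian (273.01–259.51); C = 31.8 Ma → Oligocene (33.9–23.03); D = 16.79 Ma → Miocene (23.03–5.333).
The largest age is 263.4 Ma and the smallest is 4.51 Ma; their difference is 258.89 Myr.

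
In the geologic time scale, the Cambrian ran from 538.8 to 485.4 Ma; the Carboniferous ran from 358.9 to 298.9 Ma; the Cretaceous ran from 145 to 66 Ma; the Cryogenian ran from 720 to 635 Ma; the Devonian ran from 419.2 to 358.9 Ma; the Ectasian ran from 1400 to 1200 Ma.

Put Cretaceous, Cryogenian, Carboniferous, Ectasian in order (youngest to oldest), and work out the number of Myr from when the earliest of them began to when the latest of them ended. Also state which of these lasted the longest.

Cretaceous, Carboniferous, Cryogenian, Ectasian; total span 1334 Myr; longest is Ectasian

From the excerpt: Cretaceous 145–66; Cryogenian 720–635; Carboniferous 358.9–298.9; Ectasian 1400–1200 (Ma).
Larger Ma is earlier, so the oldest is Ectasian and the youngest is Cretaceous; youngest to oldest: Cretaceous, Carboniferous, Cryogenian, Ectasian.
Oldest start 1400 minus youngest end 66 gives 1334 Myr overall.
Individual lengths (start − end): Ectasian 200; Carboniferous 60; Cryogenian 85; Cretaceous 79. The largest is Ectasian at 200 Myr.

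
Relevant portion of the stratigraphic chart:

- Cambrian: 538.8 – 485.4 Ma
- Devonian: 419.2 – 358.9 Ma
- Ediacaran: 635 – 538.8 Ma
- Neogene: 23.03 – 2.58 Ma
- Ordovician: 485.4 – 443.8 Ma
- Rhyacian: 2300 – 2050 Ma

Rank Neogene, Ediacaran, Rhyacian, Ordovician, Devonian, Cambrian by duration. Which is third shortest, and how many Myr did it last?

Cambrian, 53.4 million years

Start − end for each: Neogene 23.03 − 2.58 = 20.45; Ediacaran 635 − 538.8 = 96.2; Rhyacian 2300 − 2050 = 250; Ordovician 485.4 − 443.8 = 41.6; Devonian 419.2 − 358.9 = 60.3; Cambrian 538.8 − 485.4 = 53.4.
Ranking these from shortest: Neogene < Ordovician < Cambrian < Devonian < Ediacaran < Rhyacian.
Position 3 in that ranking is Cambrian, which lasted 53.4 Myr.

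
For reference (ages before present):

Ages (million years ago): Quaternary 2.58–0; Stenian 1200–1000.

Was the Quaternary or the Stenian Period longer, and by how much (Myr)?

Quaternary: 2.58 − 0 = 2.58 Myr.
Stenian: 1200 − 1000 = 200 Myr.
Difference: 200 − 2.58 = 197.42 Myr, so the Stenian was longer.

Stenian, by 197.42 million years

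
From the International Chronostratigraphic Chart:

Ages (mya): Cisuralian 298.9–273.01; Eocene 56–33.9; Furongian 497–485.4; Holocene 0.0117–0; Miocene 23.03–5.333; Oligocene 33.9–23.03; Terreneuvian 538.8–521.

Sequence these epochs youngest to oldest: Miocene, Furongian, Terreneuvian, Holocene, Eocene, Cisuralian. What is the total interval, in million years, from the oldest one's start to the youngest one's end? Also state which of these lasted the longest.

Holocene, Miocene, Eocene, Cisuralian, Furongian, Terreneuvian; total span 538.8 Myr; longest is Cisuralian

From the excerpt: Miocene 23.03–5.333; Furongian 497–485.4; Terreneuvian 538.8–521; Holocene 0.0117–0; Eocene 56–33.9; Cisuralian 298.9–273.01 (Ma).
Larger Ma is earlier, so the oldest is Terreneuvian and the youngest is Holocene; youngest to oldest: Holocene, Miocene, Eocene, Cisuralian, Furongian, Terreneuvian.
Oldest start 538.8 minus youngest end 0 gives 538.8 Myr overall.
Individual lengths (start − end): Terreneuvian 17.8; Eocene 22.1; Cisuralian 25.89; Holocene 0.0117; Miocene 17.697; Furongian 11.6. The largest is Cisuralian at 25.89 Myr.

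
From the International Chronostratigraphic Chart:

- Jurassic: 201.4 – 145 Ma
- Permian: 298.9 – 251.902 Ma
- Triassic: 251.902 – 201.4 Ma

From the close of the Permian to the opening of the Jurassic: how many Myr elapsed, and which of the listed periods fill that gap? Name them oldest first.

End of Permian = 251.902 Ma; start of Jurassic = 201.4 Ma.
Gap = 251.902 − 201.4 = 50.502 Myr.
Periods wholly inside 251.902–201.4 Ma: Triassic (251.902–201.4).

50.502 million years; Triassic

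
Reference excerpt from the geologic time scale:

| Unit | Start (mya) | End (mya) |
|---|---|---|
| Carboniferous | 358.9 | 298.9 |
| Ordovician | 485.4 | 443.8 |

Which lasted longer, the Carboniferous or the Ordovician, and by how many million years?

Carboniferous, by 18.4 million years

Carboniferous: 358.9 − 298.9 = 60 Myr.
Ordovician: 485.4 − 443.8 = 41.6 Myr.
Difference: 60 − 41.6 = 18.4 Myr, so the Carboniferous was longer.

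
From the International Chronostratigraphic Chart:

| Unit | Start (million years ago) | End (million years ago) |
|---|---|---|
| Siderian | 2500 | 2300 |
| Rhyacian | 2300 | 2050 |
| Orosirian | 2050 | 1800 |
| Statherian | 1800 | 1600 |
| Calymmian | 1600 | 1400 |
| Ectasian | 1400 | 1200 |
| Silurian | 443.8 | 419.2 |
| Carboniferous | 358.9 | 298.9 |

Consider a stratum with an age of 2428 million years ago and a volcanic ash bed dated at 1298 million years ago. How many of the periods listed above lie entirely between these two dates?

4

2428 Ma sits inside the Siderian (2500–2300) and 1298 Ma inside the Ectasian (1400–1200); neither of those is wholly between the two dates.
The listed periods lying completely between them are Rhyacian, Orosirian, Statherian, Calymmian — 4 in all.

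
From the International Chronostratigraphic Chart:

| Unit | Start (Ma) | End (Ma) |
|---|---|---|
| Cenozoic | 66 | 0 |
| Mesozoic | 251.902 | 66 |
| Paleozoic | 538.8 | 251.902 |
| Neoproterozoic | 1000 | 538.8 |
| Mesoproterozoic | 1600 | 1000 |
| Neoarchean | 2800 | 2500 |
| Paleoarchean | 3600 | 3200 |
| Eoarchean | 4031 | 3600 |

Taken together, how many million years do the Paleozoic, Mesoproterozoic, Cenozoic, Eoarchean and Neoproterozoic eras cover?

1845.098 million years

Each duration: Paleozoic = 286.898; Mesoproterozoic = 600; Cenozoic = 66; Eoarchean = 431; Neoproterozoic = 461.2.
Sum: 286.898 + 600 + 66 + 431 + 461.2 = 1845.098 Myr.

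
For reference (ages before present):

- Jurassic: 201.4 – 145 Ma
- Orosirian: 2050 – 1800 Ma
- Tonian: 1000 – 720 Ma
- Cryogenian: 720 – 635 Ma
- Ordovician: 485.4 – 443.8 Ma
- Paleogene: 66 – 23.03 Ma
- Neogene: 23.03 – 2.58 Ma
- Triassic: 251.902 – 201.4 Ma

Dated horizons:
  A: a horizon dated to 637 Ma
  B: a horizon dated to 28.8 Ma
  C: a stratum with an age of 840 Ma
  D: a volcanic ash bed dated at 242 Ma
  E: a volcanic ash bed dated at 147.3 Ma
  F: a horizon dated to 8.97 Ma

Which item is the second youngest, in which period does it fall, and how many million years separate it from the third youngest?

Sorted youngest-first by Ma: F (8.97), B (28.8), E (147.3), D (242), A (637), C (840).
The second youngest is B at 28.8 Ma, which lies in 66–23.03 Ma: the Paleogene.
The third youngest is E at 147.3 Ma; separation = |28.8 − 147.3| = 118.5 Myr.

B, in the Paleogene; 118.5 million years to E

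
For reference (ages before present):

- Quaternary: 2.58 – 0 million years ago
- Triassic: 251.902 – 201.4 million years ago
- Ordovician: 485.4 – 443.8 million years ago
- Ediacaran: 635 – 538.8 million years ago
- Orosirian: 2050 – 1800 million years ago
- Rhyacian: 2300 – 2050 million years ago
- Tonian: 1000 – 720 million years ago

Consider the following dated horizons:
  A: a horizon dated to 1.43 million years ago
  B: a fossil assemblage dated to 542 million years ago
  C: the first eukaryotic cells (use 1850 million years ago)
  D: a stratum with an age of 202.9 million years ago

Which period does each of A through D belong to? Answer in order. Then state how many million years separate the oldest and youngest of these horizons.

A: 1.43 Ma lies in 2.58–0 Ma, so Quaternary.
B: 542 Ma lies in 635–538.8 Ma, so Ediacaran.
C: 1850 Ma lies in 2050–1800 Ma, so Orosirian.
D: 202.9 Ma lies in 251.902–201.4 Ma, so Triassic.
Oldest = 1850 Ma, youngest = 1.43 Ma → span 1848.57 Myr.

A — Quaternary; B — Ediacaran; C — Orosirian; D — Triassic; span 1848.57 million years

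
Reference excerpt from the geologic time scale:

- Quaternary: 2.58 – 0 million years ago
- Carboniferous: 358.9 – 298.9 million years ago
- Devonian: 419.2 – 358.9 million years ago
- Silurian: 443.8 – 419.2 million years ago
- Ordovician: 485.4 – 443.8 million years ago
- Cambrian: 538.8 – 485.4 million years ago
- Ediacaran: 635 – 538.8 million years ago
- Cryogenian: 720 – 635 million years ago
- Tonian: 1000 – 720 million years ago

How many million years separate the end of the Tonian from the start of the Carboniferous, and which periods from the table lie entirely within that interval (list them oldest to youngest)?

361.1 million years; Cryogenian, Ediacaran, Cambrian, Ordovician, Silurian, Devonian

End of Tonian = 720 Ma; start of Carboniferous = 358.9 Ma.
Gap = 720 − 358.9 = 361.1 Myr.
Periods wholly inside 720–358.9 Ma: Cryogenian (720–635), Ediacaran (635–538.8), Cambrian (538.8–485.4), Ordovician (485.4–443.8), Silurian (443.8–419.2), Devonian (419.2–358.9).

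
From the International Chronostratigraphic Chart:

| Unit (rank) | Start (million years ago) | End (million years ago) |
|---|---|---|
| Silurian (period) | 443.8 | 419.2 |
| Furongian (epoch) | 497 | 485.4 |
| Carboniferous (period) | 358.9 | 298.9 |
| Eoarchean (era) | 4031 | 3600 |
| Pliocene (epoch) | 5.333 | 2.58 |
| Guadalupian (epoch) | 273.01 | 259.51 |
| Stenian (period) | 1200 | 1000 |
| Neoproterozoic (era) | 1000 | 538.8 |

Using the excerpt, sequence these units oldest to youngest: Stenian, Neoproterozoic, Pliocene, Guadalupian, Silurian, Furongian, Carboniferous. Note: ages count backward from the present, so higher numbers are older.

Stenian, then Neoproterozoic, then Furongian, then Silurian, then Carboniferous, then Guadalupian, then Pliocene

Read off each span (Ma): Stenian 1200–1000; Neoproterozoic 1000–538.8; Pliocene 5.333–2.58; Guadalupian 273.01–259.51; Silurian 443.8–419.2; Furongian 497–485.4; Carboniferous 358.9–298.9.
Larger Ma is older, so oldest→youngest is Stenian, Neoproterozoic, Furongian, Silurian, Carboniferous, Guadalupian, Pliocene.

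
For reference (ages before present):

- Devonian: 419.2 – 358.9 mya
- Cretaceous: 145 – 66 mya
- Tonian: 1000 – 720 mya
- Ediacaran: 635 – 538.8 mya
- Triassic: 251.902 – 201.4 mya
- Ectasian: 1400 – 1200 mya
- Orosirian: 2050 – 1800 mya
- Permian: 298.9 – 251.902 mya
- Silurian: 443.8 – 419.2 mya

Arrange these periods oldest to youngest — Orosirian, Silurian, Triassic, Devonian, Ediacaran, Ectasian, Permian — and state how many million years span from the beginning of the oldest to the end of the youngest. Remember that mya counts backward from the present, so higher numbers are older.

Orosirian → Ectasian → Ediacaran → Silurian → Devonian → Permian → Triassic; total span 1848.6 Myr

From the excerpt: Orosirian 2050–1800; Silurian 443.8–419.2; Triassic 251.902–201.4; Devonian 419.2–358.9; Ediacaran 635–538.8; Ectasian 1400–1200; Permian 298.9–251.902 (Ma).
Larger Ma is earlier, so the oldest is Orosirian and the youngest is Triassic; oldest to youngest: Orosirian, Ectasian, Ediacaran, Silurian, Devonian, Permian, Triassic.
Oldest start 2050 minus youngest end 201.4 gives 1848.6 Myr overall.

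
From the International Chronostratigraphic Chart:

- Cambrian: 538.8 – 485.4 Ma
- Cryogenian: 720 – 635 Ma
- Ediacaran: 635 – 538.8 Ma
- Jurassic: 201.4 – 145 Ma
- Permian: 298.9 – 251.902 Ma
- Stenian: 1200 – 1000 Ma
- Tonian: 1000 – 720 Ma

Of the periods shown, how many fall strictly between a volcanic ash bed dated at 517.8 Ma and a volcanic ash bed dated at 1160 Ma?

3

The older date is 1160 Ma and the younger is 517.8 Ma.
Periods with start < 1160 and end > 517.8 Ma: Tonian (1000–720), Cryogenian (720–635), Ediacaran (635–538.8).
That is 3 complete periods.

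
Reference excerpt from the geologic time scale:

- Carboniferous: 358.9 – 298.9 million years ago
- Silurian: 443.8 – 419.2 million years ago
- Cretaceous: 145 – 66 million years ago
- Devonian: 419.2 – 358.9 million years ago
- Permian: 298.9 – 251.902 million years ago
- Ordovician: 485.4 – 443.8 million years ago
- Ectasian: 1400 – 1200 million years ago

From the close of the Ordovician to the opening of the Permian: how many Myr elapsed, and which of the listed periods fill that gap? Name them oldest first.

The Ordovician closes at 443.8 Ma and the Permian opens at 298.9 Ma, so the interval is 443.8 − 298.9 = 144.9 Myr.
A period fits inside if it starts at or after 443.8 Ma and ends at or before 298.9 Ma; oldest first that gives Silurian, Devonian, Carboniferous.

144.9 million years; Silurian, Devonian, Carboniferous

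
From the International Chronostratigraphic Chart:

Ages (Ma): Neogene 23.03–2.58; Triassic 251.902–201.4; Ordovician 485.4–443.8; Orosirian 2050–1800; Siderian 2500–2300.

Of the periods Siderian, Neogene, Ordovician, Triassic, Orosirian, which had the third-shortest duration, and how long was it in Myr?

Triassic, 50.502 million years

Start − end for each: Siderian 2500 − 2300 = 200; Neogene 23.03 − 2.58 = 20.45; Ordovician 485.4 − 443.8 = 41.6; Triassic 251.902 − 201.4 = 50.502; Orosirian 2050 − 1800 = 250.
Ranking these from shortest: Neogene < Ordovician < Triassic < Siderian < Orosirian.
Position 3 in that ranking is Triassic, which lasted 50.502 Myr.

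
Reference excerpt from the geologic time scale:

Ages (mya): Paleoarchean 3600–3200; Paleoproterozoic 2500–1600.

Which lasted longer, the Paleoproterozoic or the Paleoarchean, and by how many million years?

Paleoproterozoic, by 500 million years

Paleoproterozoic: 2500 − 1600 = 900 Myr.
Paleoarchean: 3600 − 3200 = 400 Myr.
Difference: 900 − 400 = 500 Myr, so the Paleoproterozoic was longer.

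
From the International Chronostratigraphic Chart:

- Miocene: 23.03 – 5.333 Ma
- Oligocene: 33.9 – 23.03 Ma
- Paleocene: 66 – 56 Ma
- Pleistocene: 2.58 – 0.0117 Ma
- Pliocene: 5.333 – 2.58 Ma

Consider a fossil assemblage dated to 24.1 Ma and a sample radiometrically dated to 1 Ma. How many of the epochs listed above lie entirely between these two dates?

2

24.1 Ma sits inside the Oligocene (33.9–23.03) and 1 Ma inside the Pleistocene (2.58–0.0117); neither of those is wholly between the two dates.
The listed epochs lying completely between them are Miocene, Pliocene — 2 in all.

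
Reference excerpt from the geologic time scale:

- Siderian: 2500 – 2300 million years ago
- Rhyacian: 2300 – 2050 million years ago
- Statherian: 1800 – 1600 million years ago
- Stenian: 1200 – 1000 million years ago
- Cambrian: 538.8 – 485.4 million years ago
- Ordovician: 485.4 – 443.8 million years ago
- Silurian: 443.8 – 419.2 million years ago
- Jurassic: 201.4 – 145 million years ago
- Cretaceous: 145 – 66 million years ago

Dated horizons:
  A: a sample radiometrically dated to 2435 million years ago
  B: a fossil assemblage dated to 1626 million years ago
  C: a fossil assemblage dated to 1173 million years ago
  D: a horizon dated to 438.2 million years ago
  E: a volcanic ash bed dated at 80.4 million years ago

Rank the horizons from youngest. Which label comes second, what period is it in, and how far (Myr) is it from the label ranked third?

D, in the Silurian; 734.8 million years to C

Smaller Ma means younger, so youngest first: E 80.4 < D 438.2 < C 1173 < B 1626 < A 2435.
Counting 2 along gives D (438.2 Ma); the excerpt puts that inside the Silurian, 443.8–419.2 Ma.
Next in line is C (1173 Ma), and 1173 − 438.2 = 734.8 Myr.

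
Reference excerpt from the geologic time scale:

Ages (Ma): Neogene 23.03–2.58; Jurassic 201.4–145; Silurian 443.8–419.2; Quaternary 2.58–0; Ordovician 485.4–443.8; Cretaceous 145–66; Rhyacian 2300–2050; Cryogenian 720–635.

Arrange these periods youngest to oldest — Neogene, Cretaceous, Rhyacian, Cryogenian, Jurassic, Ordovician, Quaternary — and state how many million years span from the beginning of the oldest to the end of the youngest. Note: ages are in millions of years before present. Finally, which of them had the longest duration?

Quaternary → Neogene → Cretaceous → Jurassic → Ordovician → Cryogenian → Rhyacian; total span 2300 Myr; longest is Rhyacian

Start ages (Ma): Rhyacian 2300, Cryogenian 720, Ordovician 485.4, Jurassic 201.4, Cretaceous 145, Neogene 23.03, Quaternary 2.58.
Ordered youngest to oldest: Quaternary, Neogene, Cretaceous, Jurassic, Ordovician, Cryogenian, Rhyacian.
Span = 2300 − 0 = 2300 Myr.
Durations: Jurassic 56.4, Ordovician 41.6, Neogene 20.45, Cryogenian 85, Rhyacian 250, Cretaceous 79, Quaternary 2.58 → longest is Rhyacian (250 Myr).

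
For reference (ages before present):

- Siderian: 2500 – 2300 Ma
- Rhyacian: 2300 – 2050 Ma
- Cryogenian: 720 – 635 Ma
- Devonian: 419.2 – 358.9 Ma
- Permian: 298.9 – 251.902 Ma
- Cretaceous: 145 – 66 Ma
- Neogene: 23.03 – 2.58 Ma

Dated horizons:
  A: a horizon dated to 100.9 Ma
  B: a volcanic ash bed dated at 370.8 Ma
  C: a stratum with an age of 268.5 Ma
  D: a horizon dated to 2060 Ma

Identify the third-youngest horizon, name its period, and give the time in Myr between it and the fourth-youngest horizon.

Sorted youngest-first by Ma: A (100.9), C (268.5), B (370.8), D (2060).
The third youngest is B at 370.8 Ma, which lies in 419.2–358.9 Ma: the Devonian.
The fourth youngest is D at 2060 Ma; separation = |370.8 − 2060| = 1689.2 Myr.

B, in the Devonian; 1689.2 million years to D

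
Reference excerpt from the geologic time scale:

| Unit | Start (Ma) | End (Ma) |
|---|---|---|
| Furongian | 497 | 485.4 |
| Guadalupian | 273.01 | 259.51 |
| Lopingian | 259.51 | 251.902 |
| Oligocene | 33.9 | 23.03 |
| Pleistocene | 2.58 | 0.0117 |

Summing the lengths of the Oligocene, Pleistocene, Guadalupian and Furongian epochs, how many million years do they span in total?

38.5383 million years

Each duration: Oligocene = 10.87; Pleistocene = 2.5683; Guadalupian = 13.5; Furongian = 11.6.
Sum: 10.87 + 2.5683 + 13.5 + 11.6 = 38.5383 Myr.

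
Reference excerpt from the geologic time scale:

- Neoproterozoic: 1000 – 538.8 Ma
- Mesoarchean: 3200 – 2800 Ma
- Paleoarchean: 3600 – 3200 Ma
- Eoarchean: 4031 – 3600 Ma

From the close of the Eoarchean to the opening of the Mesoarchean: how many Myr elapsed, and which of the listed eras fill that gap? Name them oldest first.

End of Eoarchean = 3600 Ma; start of Mesoarchean = 3200 Ma.
Gap = 3600 − 3200 = 400 Myr.
Eras wholly inside 3600–3200 Ma: Paleoarchean (3600–3200).

400 million years; Paleoarchean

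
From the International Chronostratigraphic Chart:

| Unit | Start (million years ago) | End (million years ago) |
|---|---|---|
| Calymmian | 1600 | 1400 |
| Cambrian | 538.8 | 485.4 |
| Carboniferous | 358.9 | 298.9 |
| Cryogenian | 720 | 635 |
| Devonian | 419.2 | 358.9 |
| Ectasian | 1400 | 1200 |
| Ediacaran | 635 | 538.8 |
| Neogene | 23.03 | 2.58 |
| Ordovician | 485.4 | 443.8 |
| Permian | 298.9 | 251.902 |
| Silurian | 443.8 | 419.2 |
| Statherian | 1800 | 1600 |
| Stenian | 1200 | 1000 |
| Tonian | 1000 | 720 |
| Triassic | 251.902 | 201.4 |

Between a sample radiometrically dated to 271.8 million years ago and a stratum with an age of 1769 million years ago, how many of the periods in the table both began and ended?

The older date is 1769 Ma and the younger is 271.8 Ma.
Periods with start < 1769 and end > 271.8 Ma: Calymmian (1600–1400), Ectasian (1400–1200), Stenian (1200–1000), Tonian (1000–720), Cryogenian (720–635), Ediacaran (635–538.8), Cambrian (538.8–485.4), Ordovician (485.4–443.8), Silurian (443.8–419.2), Devonian (419.2–358.9), Carboniferous (358.9–298.9).
That is 11 complete periods.

11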